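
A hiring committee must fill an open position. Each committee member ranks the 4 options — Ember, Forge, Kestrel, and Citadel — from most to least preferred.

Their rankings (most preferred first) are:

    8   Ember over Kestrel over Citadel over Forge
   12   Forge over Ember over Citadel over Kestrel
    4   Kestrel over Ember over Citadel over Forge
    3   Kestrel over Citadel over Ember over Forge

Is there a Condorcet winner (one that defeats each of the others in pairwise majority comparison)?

Yes

Head-to-head results (27 voters total):
Ember vs Forge: Ember wins 15–12.
Ember vs Kestrel: Ember wins 20–7.
Ember vs Citadel: Ember wins 24–3.
Forge vs Kestrel: Kestrel wins 15–12.
Forge vs Citadel: Citadel wins 15–12.
Kestrel vs Citadel: Kestrel wins 15–12.
Ember beats each rival — Forge (15–12), Kestrel (20–7), Citadel (24–3) — so Ember is the Condorcet winner.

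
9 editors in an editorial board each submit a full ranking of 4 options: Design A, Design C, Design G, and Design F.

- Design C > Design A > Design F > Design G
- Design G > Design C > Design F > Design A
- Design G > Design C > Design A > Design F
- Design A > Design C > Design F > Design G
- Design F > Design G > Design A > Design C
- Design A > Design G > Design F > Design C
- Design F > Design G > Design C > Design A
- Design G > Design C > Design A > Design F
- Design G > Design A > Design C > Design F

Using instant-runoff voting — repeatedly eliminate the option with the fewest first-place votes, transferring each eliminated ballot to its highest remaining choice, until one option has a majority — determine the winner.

Round 1: Design G 4, Design A 2, Design F 2, Design C 1. Design C has the fewest and is eliminated.
Round 2: Design G 4, Design A 3, Design F 2. Design F has the fewest and is eliminated.
Round 3: Design G 6, Design A 3. Design G has a majority.

Design G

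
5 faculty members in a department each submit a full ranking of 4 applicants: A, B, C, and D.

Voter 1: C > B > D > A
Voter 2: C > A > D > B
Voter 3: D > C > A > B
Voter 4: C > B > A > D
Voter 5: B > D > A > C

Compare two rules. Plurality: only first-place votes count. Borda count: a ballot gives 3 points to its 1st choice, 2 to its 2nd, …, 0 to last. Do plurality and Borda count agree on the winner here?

Plurality first-place counts: A 0, B 1, C 3, D 1 → C.
Borda totals: A 5, B 7, C 11, D 7 → C.
The two rules agree on C.

Yes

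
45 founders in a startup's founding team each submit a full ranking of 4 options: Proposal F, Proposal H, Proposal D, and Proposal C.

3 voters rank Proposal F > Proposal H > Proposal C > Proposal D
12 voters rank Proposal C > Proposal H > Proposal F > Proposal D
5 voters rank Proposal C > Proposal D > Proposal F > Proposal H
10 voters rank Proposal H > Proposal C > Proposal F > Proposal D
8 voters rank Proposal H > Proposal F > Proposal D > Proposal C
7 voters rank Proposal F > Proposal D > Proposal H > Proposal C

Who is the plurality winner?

First-place vote totals:
  Proposal F: 10
  Proposal H: 18
  Proposal D: 0
  Proposal C: 17
Proposal H has the most first-place votes.

Proposal H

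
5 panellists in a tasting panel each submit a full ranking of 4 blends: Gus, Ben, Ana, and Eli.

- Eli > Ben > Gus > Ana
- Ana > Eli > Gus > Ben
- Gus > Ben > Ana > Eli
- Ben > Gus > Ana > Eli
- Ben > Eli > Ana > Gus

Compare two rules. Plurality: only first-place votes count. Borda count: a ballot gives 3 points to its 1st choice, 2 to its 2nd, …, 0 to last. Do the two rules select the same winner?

Yes

Plurality first-place counts: Gus 1, Ben 2, Ana 1, Eli 1 → Ben.
Borda totals: Gus 7, Ben 10, Ana 6, Eli 7 → Ben.
The two rules agree on Ben.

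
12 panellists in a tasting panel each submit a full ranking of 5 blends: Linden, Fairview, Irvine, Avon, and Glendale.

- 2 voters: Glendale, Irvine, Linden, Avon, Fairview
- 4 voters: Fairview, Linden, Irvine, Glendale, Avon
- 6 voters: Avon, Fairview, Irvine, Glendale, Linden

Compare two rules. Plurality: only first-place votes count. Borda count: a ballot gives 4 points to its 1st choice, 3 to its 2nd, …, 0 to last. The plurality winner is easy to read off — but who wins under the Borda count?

Fairview

Plurality first-place counts: Linden 0, Fairview 4, Irvine 0, Avon 6, Glendale 2 → Avon.
Borda totals: Linden 16, Fairview 34, Irvine 26, Avon 26, Glendale 18 → Fairview.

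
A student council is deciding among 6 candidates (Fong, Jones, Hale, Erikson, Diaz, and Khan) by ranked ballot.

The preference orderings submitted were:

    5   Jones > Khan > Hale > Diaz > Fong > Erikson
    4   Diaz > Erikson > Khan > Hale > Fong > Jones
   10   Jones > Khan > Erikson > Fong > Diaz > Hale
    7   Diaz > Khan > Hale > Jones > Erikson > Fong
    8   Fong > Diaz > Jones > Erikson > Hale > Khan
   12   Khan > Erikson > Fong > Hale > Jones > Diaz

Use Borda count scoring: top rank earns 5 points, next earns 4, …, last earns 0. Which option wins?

Khan

Borda scores:
  Fong: 5·1 + 4·1 + 10·2 + 7·0 + 8·5 + 12·3 = 105
  Jones: 5·5 + 4·0 + 10·5 + 7·2 + 8·3 + 12·1 = 125
  Hale: 5·3 + 4·2 + 10·0 + 7·3 + 8·1 + 12·2 = 76
  Erikson: 5·0 + 4·4 + 10·3 + 7·1 + 8·2 + 12·4 = 117
  Diaz: 5·2 + 4·5 + 10·1 + 7·5 + 8·4 + 12·0 = 107
  Khan: 5·4 + 4·3 + 10·4 + 7·4 + 8·0 + 12·5 = 160
Khan has the highest total.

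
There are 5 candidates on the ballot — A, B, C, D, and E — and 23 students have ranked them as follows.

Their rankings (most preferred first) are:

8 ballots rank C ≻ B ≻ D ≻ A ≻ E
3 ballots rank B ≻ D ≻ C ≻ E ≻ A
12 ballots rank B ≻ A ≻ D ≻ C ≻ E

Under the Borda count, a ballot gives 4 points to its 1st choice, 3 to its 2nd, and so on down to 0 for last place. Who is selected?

B

Borda scores:
  A: 8·1 + 3·0 + 12·3 = 44
  B: 8·3 + 3·4 + 12·4 = 84
  C: 8·4 + 3·2 + 12·1 = 50
  D: 8·2 + 3·3 + 12·2 = 49
  E: 8·0 + 3·1 + 12·0 = 3
B has the highest total.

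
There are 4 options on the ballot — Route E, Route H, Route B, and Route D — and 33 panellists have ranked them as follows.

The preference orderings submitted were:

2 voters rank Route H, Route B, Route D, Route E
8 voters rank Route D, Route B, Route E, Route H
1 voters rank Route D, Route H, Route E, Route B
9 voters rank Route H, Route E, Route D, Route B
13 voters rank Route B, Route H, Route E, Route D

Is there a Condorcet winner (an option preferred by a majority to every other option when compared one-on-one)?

Head-to-head results (33 voters total):
Route E vs Route H: Route H wins 25–8.
Route E vs Route B: Route B wins 23–10.
Route E vs Route D: Route E wins 22–11.
Route H vs Route B: Route B wins 21–12.
Route H vs Route D: Route H wins 24–9.
Route B vs Route D: Route D wins 18–15.
No candidate beats all others: Route E beats Route D beats Route B beats Route E, a majority cycle.

No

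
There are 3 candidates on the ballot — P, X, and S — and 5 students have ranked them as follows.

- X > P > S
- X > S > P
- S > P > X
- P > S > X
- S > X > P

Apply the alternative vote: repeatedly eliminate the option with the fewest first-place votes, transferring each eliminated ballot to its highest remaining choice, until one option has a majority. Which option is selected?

S

Round 1: X 2, S 2, P 1. P has the fewest and is eliminated.
Round 2: S 3, X 2. S has a majority.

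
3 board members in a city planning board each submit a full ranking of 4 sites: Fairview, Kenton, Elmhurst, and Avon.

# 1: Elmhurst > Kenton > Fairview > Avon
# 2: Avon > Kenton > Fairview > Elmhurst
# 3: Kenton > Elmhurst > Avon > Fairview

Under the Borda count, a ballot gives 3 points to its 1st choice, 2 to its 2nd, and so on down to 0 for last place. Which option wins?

Borda scores:
  Fairview: 1 + 1 + 0 = 2
  Kenton: 2 + 2 + 3 = 7
  Elmhurst: 3 + 0 + 2 = 5
  Avon: 0 + 3 + 1 = 4
Kenton has the highest total.

Kenton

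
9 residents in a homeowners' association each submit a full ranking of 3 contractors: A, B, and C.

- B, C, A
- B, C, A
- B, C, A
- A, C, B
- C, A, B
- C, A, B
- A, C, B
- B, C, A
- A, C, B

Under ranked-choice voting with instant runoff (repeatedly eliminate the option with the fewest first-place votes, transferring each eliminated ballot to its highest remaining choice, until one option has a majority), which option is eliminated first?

Round 1: B 4, A 3, C 2. C has the fewest and is eliminated.
Round 2: A 5, B 4. A has a majority.

C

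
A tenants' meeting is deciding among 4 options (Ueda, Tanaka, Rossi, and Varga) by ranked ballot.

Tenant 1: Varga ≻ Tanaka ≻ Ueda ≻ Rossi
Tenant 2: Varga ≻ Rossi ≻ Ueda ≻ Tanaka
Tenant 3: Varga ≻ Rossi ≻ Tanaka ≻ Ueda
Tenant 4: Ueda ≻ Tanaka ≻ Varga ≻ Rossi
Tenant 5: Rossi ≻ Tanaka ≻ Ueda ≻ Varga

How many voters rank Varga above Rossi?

Ballots ranking Varga above Rossi: 4.
Ballots ranking Rossi above Varga: 1.
So 4 of 5 voters prefer Varga to Rossi.

4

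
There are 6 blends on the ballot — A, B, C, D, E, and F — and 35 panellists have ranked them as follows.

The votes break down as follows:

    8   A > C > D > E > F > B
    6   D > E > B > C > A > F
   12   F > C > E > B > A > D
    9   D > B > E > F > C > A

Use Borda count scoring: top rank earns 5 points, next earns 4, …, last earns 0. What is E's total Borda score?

Borda scores:
  A: 8·5 + 6·1 + 12·1 + 9·0 = 58
  B: 8·0 + 6·3 + 12·2 + 9·4 = 78
  C: 8·4 + 6·2 + 12·4 + 9·1 = 101
  D: 8·3 + 6·5 + 12·0 + 9·5 = 99
  E: 8·2 + 6·4 + 12·3 + 9·3 = 103
  F: 8·1 + 6·0 + 12·5 + 9·2 = 86

103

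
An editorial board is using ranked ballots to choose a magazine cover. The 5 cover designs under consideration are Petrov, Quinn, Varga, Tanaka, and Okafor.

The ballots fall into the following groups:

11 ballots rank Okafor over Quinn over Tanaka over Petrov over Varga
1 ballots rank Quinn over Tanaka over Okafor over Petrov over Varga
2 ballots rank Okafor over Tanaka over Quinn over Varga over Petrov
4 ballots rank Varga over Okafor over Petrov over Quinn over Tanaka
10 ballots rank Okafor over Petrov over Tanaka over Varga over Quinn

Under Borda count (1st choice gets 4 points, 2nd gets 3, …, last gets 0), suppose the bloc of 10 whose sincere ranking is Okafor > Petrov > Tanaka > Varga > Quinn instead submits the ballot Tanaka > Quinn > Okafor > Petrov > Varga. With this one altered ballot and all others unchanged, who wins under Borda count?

Okafor

Borda totals with the altered ballot: Petrov 30, Quinn 75, Varga 18, Tanaka 71, Okafor 86.
The winner is unchanged: still Okafor.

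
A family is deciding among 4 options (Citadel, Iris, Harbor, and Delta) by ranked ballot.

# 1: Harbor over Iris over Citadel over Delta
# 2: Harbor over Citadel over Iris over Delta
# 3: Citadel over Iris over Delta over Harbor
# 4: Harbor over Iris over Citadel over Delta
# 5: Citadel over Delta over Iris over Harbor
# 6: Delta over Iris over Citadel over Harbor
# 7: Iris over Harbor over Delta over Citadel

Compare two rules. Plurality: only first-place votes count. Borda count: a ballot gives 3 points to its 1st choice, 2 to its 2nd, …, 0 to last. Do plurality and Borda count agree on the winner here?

Plurality first-place counts: Citadel 2, Iris 1, Harbor 3, Delta 1 → Harbor.
Borda totals: Citadel 11, Iris 13, Harbor 11, Delta 7 → Iris.
The two rules disagree: plurality picks Harbor, Borda picks Iris.

No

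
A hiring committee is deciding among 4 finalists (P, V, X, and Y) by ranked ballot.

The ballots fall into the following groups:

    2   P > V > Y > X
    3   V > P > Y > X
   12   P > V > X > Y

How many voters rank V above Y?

Ballots ranking V above Y: 2+3+12 = 17.
Ballots ranking Y above V: 0.
So 17 of 17 voters prefer V to Y.

17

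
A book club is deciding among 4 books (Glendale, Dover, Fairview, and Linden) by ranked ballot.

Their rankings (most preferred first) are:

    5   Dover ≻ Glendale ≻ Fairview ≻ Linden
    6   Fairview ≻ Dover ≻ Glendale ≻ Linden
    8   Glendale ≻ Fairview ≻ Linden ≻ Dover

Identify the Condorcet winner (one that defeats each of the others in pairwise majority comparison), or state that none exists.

None — there is no Condorcet winner

Head-to-head results (19 voters total):
Glendale vs Dover: Dover wins 11–8.
Glendale vs Fairview: Glendale wins 13–6.
Glendale vs Linden: Glendale wins 19–0.
Dover vs Fairview: Fairview wins 14–5.
Dover vs Linden: Dover wins 11–8.
Fairview vs Linden: Fairview wins 19–0.
No candidate beats all others: Glendale beats Fairview beats Dover beats Glendale, a majority cycle.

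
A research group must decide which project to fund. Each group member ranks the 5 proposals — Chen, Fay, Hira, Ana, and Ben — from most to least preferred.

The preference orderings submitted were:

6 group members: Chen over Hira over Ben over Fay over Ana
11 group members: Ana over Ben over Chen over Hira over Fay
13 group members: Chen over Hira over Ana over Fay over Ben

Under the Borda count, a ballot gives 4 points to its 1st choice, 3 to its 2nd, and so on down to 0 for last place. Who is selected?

Borda scores:
  Chen: 6·4 + 11·2 + 13·4 = 98
  Fay: 6·1 + 11·0 + 13·1 = 19
  Hira: 6·3 + 11·1 + 13·3 = 68
  Ana: 6·0 + 11·4 + 13·2 = 70
  Ben: 6·2 + 11·3 + 13·0 = 45
Chen has the highest total.

Chen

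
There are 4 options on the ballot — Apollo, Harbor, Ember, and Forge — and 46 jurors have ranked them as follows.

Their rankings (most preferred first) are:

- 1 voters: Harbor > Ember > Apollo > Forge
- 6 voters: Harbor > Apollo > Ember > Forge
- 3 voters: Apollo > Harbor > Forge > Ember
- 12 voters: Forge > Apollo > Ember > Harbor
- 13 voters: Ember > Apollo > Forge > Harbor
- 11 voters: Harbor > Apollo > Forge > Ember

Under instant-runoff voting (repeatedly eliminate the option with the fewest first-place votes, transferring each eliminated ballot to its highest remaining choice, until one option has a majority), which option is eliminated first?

Apollo

Round 1: Harbor 18, Ember 13, Forge 12, Apollo 3. Apollo has the fewest and is eliminated.
Round 2: Harbor 21, Ember 13, Forge 12. Forge has the fewest and is eliminated.
Round 3: Ember 25, Harbor 21. Ember has a majority.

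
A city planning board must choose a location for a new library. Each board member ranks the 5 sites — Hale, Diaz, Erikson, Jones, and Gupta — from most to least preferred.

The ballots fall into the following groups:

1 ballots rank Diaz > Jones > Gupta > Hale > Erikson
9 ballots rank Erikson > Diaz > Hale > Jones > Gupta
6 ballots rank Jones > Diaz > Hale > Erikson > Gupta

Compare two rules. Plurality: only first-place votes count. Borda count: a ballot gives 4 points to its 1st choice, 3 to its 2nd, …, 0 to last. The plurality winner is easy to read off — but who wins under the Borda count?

Plurality first-place counts: Hale 0, Diaz 1, Erikson 9, Jones 6, Gupta 0 → Erikson.
Borda totals: Hale 31, Diaz 49, Erikson 42, Jones 36, Gupta 2 → Diaz.

Diaz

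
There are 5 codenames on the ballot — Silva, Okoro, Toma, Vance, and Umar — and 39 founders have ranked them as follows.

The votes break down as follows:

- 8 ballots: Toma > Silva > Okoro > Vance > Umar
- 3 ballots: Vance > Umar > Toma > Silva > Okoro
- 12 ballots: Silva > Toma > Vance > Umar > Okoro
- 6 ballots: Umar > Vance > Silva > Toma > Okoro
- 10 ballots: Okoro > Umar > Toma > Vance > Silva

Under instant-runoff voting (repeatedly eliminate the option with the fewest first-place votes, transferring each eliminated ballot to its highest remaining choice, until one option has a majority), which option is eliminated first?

Round 1: Silva 12, Okoro 10, Toma 8, Umar 6, Vance 3. Vance has the fewest and is eliminated.
Round 2: Silva 12, Okoro 10, Umar 9, Toma 8. Toma has the fewest and is eliminated.
Round 3: Silva 20, Okoro 10, Umar 9. Silva has a majority.

Vance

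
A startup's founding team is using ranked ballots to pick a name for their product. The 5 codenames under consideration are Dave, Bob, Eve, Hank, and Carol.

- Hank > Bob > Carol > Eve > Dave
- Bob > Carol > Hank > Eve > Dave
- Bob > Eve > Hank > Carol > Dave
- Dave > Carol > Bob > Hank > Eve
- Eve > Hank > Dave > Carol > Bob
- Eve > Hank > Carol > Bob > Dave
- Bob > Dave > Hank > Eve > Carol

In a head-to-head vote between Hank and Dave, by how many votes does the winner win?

Ballots ranking Hank above Dave: 5.
Ballots ranking Dave above Hank: 2.
Hank wins 5–2, a margin of 3.

3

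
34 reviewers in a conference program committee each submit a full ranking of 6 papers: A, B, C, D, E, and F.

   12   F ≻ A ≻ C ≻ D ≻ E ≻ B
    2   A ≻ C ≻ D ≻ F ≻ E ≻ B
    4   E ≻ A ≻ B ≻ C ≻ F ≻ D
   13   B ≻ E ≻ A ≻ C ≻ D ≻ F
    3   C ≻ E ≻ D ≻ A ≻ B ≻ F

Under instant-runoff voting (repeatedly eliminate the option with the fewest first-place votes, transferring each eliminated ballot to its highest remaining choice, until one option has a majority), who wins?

B

Round 1: B 13, F 12, E 4, C 3, A 2, D 0. D has the fewest and is eliminated.
Round 2: B 13, F 12, E 4, C 3, A 2. A has the fewest and is eliminated.
Round 3: B 13, F 12, C 5, E 4. E has the fewest and is eliminated.
Round 4: B 17, F 12, C 5. C has the fewest and is eliminated.
Round 5: B 20, F 14. B has a majority.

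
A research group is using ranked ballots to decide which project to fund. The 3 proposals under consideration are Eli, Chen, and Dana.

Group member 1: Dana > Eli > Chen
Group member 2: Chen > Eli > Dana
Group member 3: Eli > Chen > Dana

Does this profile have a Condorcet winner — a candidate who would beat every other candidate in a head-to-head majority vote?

Head-to-head results (3 voters total):
Eli vs Chen: Eli wins 2–1.
Eli vs Dana: Eli wins 2–1.
Chen vs Dana: Chen wins 2–1.
Eli beats each rival — Chen (2–1), Dana (2–1) — so Eli is the Condorcet winner.

Yes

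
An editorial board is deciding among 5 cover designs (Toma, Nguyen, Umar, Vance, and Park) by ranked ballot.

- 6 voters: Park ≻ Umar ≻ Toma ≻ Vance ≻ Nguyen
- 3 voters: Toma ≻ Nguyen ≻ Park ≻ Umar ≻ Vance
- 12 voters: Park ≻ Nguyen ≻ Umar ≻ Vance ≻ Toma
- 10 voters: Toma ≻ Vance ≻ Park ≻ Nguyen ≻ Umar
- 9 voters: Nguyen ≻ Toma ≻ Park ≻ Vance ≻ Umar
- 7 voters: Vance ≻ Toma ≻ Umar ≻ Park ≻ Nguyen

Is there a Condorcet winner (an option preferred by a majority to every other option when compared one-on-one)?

Yes

Head-to-head results (47 voters total):
Toma vs Nguyen: Toma wins 26–21.
Toma vs Umar: Toma wins 29–18.
Toma vs Vance: Toma wins 28–19.
Toma vs Park: Toma wins 29–18.
Nguyen vs Umar: Nguyen wins 34–13.
Nguyen vs Vance: Nguyen wins 24–23.
Nguyen vs Park: Park wins 35–12.
Umar vs Vance: Vance wins 26–21.
Umar vs Park: Park wins 40–7.
Vance vs Park: Park wins 30–17.
Toma beats each rival — Nguyen (26–21), Umar (29–18), Vance (28–19), Park (29–18) — so Toma is the Condorcet winner.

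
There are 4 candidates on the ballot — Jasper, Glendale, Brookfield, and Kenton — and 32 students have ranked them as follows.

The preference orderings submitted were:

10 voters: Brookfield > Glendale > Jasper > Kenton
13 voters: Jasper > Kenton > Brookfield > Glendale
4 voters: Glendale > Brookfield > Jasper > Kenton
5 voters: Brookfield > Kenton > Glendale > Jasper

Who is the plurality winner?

First-place vote totals:
  Jasper: 13
  Glendale: 4
  Brookfield: 15
  Kenton: 0
Brookfield has the most first-place votes.

Brookfield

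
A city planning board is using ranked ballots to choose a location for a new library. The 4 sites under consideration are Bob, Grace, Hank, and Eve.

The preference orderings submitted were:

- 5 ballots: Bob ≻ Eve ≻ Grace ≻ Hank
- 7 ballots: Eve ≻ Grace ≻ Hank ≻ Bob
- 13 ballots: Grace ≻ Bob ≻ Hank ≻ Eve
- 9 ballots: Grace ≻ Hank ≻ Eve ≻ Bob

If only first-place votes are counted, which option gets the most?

First-place vote totals:
  Bob: 5
  Grace: 22
  Hank: 0
  Eve: 7
Grace has the most first-place votes.

Grace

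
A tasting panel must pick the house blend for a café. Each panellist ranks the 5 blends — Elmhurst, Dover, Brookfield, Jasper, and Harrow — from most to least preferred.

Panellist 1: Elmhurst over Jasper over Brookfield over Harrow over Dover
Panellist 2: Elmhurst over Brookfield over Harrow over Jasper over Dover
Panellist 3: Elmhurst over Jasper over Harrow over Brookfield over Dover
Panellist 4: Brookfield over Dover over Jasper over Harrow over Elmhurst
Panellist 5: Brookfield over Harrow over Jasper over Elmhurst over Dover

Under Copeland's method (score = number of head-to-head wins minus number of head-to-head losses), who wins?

Elmhurst

Pairwise results:
  Elmhurst vs Dover: Elmhurst wins 4–1.
  Elmhurst vs Brookfield: Elmhurst wins 3–2.
  Elmhurst vs Jasper: Elmhurst wins 3–2.
  Elmhurst vs Harrow: Elmhurst wins 3–2.
  Dover vs Brookfield: Brookfield wins 5–0.
  Dover vs Jasper: Jasper wins 4–1.
  Dover vs Harrow: Harrow wins 4–1.
  Brookfield vs Jasper: Brookfield wins 3–2.
  Brookfield vs Harrow: Brookfield wins 4–1.
  Jasper vs Harrow: Jasper wins 3–2.
Copeland scores (wins − losses):
  Elmhurst: 4 − 0 = 4
  Dover: 0 − 4 = -4
  Brookfield: 3 − 1 = 2
  Jasper: 2 − 2 = 0
  Harrow: 1 − 3 = -2
Elmhurst has the best Copeland score.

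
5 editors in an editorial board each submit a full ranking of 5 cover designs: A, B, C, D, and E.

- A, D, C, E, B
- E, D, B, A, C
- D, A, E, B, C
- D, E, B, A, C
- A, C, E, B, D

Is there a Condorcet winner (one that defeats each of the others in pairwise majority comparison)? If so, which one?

D

Head-to-head results (5 voters total):
A vs B: A wins 3–2.
A vs C: A wins 5–0.
A vs D: D wins 3–2.
A vs E: A wins 3–2.
B vs C: B wins 3–2.
B vs D: D wins 4–1.
B vs E: E wins 5–0.
C vs D: D wins 4–1.
C vs E: E wins 3–2.
D vs E: D wins 3–2.
D beats each rival — A (3–2), B (4–1), C (4–1), E (3–2) — so D is the Condorcet winner.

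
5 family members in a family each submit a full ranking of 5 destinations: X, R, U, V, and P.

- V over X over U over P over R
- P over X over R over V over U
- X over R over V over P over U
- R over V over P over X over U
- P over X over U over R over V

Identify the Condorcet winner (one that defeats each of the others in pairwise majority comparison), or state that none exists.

No Condorcet winner

Head-to-head results (5 voters total):
X vs R: X wins 4–1.
X vs U: X wins 5–0.
X vs V: X wins 3–2.
X vs P: P wins 3–2.
R vs U: R wins 3–2.
R vs V: R wins 4–1.
R vs P: P wins 3–2.
U vs V: V wins 4–1.
U vs P: P wins 4–1.
V vs P: V wins 3–2.
No candidate beats all others: X beats V beats P beats X, a majority cycle.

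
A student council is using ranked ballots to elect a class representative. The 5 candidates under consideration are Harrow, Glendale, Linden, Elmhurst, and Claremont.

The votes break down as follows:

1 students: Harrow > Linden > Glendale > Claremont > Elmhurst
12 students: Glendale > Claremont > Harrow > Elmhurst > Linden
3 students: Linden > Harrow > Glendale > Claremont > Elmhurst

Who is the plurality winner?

Glendale

First-place vote totals:
  Harrow: 1
  Glendale: 12
  Linden: 3
  Elmhurst: 0
  Claremont: 0
Glendale has the most first-place votes.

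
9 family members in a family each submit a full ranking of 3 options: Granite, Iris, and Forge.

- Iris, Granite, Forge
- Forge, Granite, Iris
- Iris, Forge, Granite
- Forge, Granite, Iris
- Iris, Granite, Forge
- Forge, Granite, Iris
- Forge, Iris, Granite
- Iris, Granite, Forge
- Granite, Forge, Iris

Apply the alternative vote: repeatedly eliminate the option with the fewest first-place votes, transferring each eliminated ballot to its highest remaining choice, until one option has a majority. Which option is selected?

Forge

Round 1: Iris 4, Forge 4, Granite 1. Granite has the fewest and is eliminated.
Round 2: Forge 5, Iris 4. Forge has a majority.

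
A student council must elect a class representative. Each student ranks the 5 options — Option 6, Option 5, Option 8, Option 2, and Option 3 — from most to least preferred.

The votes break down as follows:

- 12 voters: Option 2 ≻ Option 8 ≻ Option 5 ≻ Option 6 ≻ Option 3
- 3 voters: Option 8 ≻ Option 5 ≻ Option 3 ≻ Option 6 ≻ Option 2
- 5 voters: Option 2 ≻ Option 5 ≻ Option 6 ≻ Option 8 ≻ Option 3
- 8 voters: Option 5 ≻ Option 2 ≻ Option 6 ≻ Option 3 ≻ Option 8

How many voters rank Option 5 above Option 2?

11

Ballots ranking Option 5 above Option 2: 3+8 = 11.
Ballots ranking Option 2 above Option 5: 12+5 = 17.
So 11 of 28 voters prefer Option 5 to Option 2.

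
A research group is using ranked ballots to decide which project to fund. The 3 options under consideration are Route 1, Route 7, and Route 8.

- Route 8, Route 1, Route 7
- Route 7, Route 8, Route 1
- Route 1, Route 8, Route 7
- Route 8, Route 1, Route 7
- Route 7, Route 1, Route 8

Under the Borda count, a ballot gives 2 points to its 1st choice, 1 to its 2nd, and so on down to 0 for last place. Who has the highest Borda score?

Borda scores:
  Route 1: 1 + 0 + 2 + 1 + 1 = 5
  Route 7: 0 + 2 + 0 + 0 + 2 = 4
  Route 8: 2 + 1 + 1 + 2 + 0 = 6
Route 8 has the highest total.

Route 8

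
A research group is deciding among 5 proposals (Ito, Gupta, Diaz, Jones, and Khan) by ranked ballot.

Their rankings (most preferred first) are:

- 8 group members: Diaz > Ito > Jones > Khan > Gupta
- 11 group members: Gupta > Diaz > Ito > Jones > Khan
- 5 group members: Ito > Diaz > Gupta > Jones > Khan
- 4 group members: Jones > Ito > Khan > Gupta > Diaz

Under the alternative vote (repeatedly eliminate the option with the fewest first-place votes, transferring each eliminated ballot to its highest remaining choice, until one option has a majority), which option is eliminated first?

Round 1: Gupta 11, Diaz 8, Ito 5, Jones 4, Khan 0. Khan has the fewest and is eliminated.
Round 2: Gupta 11, Diaz 8, Ito 5, Jones 4. Jones has the fewest and is eliminated.
Round 3: Gupta 11, Ito 9, Diaz 8. Diaz has the fewest and is eliminated.
Round 4: Ito 17, Gupta 11. Ito has a majority.

Khan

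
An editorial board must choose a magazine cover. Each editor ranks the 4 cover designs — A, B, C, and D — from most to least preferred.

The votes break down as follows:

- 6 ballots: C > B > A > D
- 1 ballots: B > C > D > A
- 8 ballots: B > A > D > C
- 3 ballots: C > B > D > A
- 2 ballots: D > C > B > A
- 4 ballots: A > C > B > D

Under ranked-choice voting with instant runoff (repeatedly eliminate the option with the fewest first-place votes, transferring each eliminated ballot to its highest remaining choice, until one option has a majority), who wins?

Round 1: B 9, C 9, A 4, D 2. D has the fewest and is eliminated.
Round 2: C 11, B 9, A 4. A has the fewest and is eliminated.
Round 3: C 15, B 9. C has a majority.

C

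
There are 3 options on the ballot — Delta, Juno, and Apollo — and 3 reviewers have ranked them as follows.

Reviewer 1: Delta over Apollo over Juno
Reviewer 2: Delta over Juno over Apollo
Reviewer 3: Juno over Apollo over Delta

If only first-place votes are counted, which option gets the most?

Delta

First-place vote totals:
  Delta: 2
  Juno: 1
  Apollo: 0
Delta has the most first-place votes.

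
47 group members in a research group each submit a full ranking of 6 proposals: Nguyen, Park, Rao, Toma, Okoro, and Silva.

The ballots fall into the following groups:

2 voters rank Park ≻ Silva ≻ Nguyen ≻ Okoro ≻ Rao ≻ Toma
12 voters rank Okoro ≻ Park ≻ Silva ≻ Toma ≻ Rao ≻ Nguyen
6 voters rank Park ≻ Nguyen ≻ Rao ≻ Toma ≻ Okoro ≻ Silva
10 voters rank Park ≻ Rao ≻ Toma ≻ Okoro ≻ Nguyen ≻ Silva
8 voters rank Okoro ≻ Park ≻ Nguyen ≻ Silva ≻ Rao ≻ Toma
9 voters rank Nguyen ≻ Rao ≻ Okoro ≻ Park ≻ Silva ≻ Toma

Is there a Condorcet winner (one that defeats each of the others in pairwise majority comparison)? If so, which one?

Head-to-head results (47 voters total):
Nguyen vs Park: Park wins 38–9.
Nguyen vs Rao: Nguyen wins 25–22.
Nguyen vs Toma: Nguyen wins 25–22.
Nguyen vs Okoro: Okoro wins 30–17.
Nguyen vs Silva: Nguyen wins 33–14.
Park vs Rao: Park wins 38–9.
Park vs Toma: Park wins 47–0.
Park vs Okoro: Okoro wins 29–18.
Park vs Silva: Park wins 47–0.
Rao vs Toma: Rao wins 35–12.
Rao vs Okoro: Rao wins 25–22.
Rao vs Silva: Rao wins 25–22.
Toma vs Okoro: Okoro wins 31–16.
Toma vs Silva: Silva wins 31–16.
Okoro vs Silva: Okoro wins 45–2.
No candidate beats all others: Nguyen beats Rao beats Okoro beats Nguyen, a majority cycle.

There is no Condorcet winner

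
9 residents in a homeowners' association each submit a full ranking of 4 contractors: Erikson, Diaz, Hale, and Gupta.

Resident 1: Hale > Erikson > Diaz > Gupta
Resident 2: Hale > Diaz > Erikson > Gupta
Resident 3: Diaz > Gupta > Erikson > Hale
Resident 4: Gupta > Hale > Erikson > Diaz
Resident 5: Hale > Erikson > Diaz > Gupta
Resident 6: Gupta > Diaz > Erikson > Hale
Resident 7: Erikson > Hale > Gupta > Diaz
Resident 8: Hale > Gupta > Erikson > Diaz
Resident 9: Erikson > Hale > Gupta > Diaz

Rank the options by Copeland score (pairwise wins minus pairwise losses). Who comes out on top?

Hale

Pairwise results:
  Erikson vs Diaz: Erikson wins 6–3.
  Erikson vs Hale: Hale wins 5–4.
  Erikson vs Gupta: Erikson wins 5–4.
  Diaz vs Hale: Hale wins 7–2.
  Diaz vs Gupta: Gupta wins 5–4.
  Hale vs Gupta: Hale wins 6–3.
Copeland scores (wins − losses):
  Erikson: 2 − 1 = 1
  Diaz: 0 − 3 = -3
  Hale: 3 − 0 = 3
  Gupta: 1 − 2 = -1
Hale has the best Copeland score.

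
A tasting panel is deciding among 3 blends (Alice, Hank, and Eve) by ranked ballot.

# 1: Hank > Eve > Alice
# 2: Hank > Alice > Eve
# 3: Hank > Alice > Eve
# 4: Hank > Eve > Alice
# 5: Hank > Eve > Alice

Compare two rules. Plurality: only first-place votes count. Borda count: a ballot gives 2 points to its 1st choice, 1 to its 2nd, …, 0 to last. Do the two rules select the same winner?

Plurality first-place counts: Alice 0, Hank 5, Eve 0 → Hank.
Borda totals: Alice 2, Hank 10, Eve 3 → Hank.
The two rules agree on Hank.

Yes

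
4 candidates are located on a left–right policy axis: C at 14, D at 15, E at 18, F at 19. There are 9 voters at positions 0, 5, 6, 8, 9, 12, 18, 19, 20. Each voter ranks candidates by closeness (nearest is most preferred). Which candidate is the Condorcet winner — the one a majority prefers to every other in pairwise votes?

With single-peaked preferences on a line, the Condorcet winner is the candidate closest to the median voter.
The median voter (position 9) is closest to C at 14.
Check: C vs D — voters closer to C: 6 of 9.

C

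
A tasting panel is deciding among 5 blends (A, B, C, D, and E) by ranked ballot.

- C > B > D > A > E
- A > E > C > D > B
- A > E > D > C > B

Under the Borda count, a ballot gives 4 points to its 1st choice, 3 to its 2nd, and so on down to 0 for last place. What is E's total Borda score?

6

Borda scores:
  A: 1 + 4 + 4 = 9
  B: 3 + 0 + 0 = 3
  C: 4 + 2 + 1 = 7
  D: 2 + 1 + 2 = 5
  E: 0 + 3 + 3 = 6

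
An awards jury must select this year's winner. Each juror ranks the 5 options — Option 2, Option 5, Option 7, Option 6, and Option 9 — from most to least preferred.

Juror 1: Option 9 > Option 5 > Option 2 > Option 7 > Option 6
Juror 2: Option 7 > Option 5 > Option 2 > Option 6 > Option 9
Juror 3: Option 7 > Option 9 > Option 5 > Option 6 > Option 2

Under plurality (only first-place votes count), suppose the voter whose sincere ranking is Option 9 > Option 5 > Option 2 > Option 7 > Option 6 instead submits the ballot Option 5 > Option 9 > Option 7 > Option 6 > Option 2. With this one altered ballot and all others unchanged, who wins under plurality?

First-place totals with the altered ballot: Option 2 0, Option 5 1, Option 7 2, Option 6 0, Option 9 0.
The winner is unchanged: still Option 7.

Option 7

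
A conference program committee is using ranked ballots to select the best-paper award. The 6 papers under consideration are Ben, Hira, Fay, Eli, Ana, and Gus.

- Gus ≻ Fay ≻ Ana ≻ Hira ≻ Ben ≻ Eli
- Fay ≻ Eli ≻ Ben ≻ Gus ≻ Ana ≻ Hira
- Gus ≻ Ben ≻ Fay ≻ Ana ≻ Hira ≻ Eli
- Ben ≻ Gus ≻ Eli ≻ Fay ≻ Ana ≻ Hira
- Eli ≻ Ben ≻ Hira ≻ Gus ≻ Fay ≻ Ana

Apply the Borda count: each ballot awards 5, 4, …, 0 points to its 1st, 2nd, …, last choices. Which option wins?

Borda scores:
  Ben: 1 + 3 + 4 + 5 + 4 = 17
  Hira: 2 + 0 + 1 + 0 + 3 = 6
  Fay: 4 + 5 + 3 + 2 + 1 = 15
  Eli: 0 + 4 + 0 + 3 + 5 = 12
  Ana: 3 + 1 + 2 + 1 + 0 = 7
  Gus: 5 + 2 + 5 + 4 + 2 = 18
Gus has the highest total.

Gus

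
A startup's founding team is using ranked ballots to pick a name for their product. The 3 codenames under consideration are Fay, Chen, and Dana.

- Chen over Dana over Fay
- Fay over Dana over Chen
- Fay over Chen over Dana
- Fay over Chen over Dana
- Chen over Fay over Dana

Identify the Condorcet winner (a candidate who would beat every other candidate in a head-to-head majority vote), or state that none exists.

Head-to-head results (5 voters total):
Fay vs Chen: Fay wins 3–2.
Fay vs Dana: Fay wins 4–1.
Chen vs Dana: Chen wins 4–1.
Fay beats each rival — Chen (3–2), Dana (4–1) — so Fay is the Condorcet winner.

Fay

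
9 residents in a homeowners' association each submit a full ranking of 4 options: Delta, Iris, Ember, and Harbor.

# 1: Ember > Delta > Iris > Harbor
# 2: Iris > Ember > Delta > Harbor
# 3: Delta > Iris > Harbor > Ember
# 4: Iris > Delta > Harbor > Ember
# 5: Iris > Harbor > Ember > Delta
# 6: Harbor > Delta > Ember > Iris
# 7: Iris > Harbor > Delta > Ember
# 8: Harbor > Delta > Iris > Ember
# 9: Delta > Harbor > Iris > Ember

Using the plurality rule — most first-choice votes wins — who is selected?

Iris

First-place vote totals:
  Delta: 2
  Iris: 4
  Ember: 1
  Harbor: 2
Iris has the most first-place votes.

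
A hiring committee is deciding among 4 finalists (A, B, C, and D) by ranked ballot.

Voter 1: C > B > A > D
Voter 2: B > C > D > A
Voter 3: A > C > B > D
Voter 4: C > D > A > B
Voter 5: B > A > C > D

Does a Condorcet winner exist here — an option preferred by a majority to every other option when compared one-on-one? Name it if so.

C

Head-to-head results (5 voters total):
A vs B: B wins 3–2.
A vs C: C wins 3–2.
A vs D: A wins 3–2.
B vs C: C wins 3–2.
B vs D: B wins 4–1.
C vs D: C wins 5–0.
C beats each rival — A (3–2), B (3–2), D (5–0) — so C is the Condorcet winner.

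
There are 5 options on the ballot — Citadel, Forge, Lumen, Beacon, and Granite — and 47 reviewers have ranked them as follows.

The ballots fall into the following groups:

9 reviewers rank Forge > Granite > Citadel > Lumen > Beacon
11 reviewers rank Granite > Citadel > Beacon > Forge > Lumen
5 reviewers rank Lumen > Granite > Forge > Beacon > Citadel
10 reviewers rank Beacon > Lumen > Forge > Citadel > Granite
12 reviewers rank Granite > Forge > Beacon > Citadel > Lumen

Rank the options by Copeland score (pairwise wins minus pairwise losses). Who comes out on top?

Granite

Pairwise results:
  Citadel vs Forge: Forge wins 36–11.
  Citadel vs Lumen: Citadel wins 32–15.
  Citadel vs Beacon: Beacon wins 27–20.
  Citadel vs Granite: Granite wins 37–10.
  Forge vs Lumen: Forge wins 32–15.
  Forge vs Beacon: Forge wins 26–21.
  Forge vs Granite: Granite wins 28–19.
  Lumen vs Beacon: Beacon wins 33–14.
  Lumen vs Granite: Granite wins 32–15.
  Beacon vs Granite: Granite wins 37–10.
Copeland scores (wins − losses):
  Citadel: 1 − 3 = -2
  Forge: 3 − 1 = 2
  Lumen: 0 − 4 = -4
  Beacon: 2 − 2 = 0
  Granite: 4 − 0 = 4
Granite has the best Copeland score.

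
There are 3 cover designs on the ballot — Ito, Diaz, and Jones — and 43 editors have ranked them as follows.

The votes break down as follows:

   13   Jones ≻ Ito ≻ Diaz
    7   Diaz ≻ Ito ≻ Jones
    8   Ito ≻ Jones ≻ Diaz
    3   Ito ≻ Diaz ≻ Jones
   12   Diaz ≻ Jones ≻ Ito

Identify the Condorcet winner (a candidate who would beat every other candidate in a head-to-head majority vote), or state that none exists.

Head-to-head results (43 voters total):
Ito vs Diaz: Ito wins 24–19.
Ito vs Jones: Jones wins 25–18.
Diaz vs Jones: Diaz wins 22–21.
No candidate beats all others: Ito beats Diaz beats Jones beats Ito, a majority cycle.

There is no Condorcet winner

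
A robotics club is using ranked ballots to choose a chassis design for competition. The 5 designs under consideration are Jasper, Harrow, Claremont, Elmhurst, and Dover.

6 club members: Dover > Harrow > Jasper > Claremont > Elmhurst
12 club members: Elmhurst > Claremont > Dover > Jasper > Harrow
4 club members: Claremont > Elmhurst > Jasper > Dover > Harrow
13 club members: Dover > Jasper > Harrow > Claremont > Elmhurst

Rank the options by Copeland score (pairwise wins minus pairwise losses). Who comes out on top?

Pairwise results:
  Jasper vs Harrow: Jasper wins 29–6.
  Jasper vs Claremont: Jasper wins 19–16.
  Jasper vs Elmhurst: Jasper wins 19–16.
  Jasper vs Dover: Dover wins 31–4.
  Harrow vs Claremont: Harrow wins 19–16.
  Harrow vs Elmhurst: Harrow wins 19–16.
  Harrow vs Dover: Dover wins 35–0.
  Claremont vs Elmhurst: Claremont wins 23–12.
  Claremont vs Dover: Dover wins 19–16.
  Elmhurst vs Dover: Dover wins 19–16.
Copeland scores (wins − losses):
  Jasper: 3 − 1 = 2
  Harrow: 2 − 2 = 0
  Claremont: 1 − 3 = -2
  Elmhurst: 0 − 4 = -4
  Dover: 4 − 0 = 4
Dover has the best Copeland score.

Dover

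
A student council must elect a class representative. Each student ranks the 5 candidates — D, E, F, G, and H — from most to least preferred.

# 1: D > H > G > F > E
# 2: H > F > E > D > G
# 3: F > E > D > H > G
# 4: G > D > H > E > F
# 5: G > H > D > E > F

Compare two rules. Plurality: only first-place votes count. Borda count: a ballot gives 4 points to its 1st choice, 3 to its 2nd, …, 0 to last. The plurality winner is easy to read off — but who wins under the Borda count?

Plurality first-place counts: D 1, E 0, F 1, G 2, H 1 → G.
Borda totals: D 12, E 7, F 8, G 10, H 13 → H.

H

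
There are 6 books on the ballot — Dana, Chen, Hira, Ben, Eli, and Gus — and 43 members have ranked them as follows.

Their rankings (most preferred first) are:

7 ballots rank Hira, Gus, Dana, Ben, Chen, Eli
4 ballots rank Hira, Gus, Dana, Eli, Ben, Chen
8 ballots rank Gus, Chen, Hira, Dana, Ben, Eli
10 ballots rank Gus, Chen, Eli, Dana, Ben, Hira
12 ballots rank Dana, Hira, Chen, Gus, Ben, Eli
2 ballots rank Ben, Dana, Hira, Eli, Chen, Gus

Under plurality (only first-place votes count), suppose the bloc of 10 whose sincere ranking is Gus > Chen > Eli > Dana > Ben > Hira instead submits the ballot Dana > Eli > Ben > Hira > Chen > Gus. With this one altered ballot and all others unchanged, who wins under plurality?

Dana

First-place totals with the altered ballot: Dana 22, Chen 0, Hira 11, Ben 2, Eli 0, Gus 8.
The switch changes the winner from Gus to Dana.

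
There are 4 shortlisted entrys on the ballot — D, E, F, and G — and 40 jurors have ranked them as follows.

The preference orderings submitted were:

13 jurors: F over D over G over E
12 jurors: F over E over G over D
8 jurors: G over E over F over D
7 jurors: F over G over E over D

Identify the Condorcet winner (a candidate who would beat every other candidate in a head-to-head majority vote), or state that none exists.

Head-to-head results (40 voters total):
D vs E: E wins 27–13.
D vs F: F wins 40–0.
D vs G: G wins 27–13.
E vs F: F wins 32–8.
E vs G: G wins 28–12.
F vs G: F wins 32–8.
F beats each rival — D (40–0), E (32–8), G (32–8) — so F is the Condorcet winner.

F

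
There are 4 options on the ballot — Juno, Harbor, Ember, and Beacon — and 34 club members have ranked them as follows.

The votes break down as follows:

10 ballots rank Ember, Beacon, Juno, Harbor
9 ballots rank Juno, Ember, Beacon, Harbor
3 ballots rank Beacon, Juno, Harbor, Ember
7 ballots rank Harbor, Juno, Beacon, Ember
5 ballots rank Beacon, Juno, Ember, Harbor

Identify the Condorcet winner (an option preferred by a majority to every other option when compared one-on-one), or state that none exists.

No Condorcet winner

Head-to-head results (34 voters total):
Juno vs Harbor: Juno wins 27–7.
Juno vs Ember: Juno wins 24–10.
Juno vs Beacon: Beacon wins 18–16.
Harbor vs Ember: Ember wins 24–10.
Harbor vs Beacon: Beacon wins 27–7.
Ember vs Beacon: Ember wins 19–15.
No candidate beats all others: Juno beats Ember beats Beacon beats Juno, a majority cycle.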